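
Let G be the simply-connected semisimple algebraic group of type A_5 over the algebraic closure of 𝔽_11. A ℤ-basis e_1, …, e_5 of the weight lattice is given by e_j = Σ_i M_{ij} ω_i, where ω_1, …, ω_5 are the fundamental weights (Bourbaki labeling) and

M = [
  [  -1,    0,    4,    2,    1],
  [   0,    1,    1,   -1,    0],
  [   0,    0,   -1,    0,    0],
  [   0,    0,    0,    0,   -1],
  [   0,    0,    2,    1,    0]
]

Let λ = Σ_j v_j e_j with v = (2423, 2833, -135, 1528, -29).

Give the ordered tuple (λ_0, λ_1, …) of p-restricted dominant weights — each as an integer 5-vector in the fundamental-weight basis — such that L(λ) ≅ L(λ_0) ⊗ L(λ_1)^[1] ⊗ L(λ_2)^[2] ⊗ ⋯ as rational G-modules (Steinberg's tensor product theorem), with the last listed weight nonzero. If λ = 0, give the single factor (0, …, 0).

((9, 4, 3, 7, 4), (5, 7, 1, 2, 4), (0, 9, 1, 0, 10))

Compute c_i = Σ_j M_{ij} v_j with v = (2423, 2833, -135, 1528, -29):
  c_1 = (-1)·(2423) + (0)·(2833) + (4)·(-135) + (2)·(1528) + (1)·(-29) = 64
  c_2 = (0)·(2423) + (1)·(2833) + (1)·(-135) + (-1)·(1528) + (0)·(-29) = 1170
  c_3 = (0)·(2423) + (0)·(2833) + (-1)·(-135) + (0)·(1528) + (0)·(-29) = 135
  c_4 = (0)·(2423) + (0)·(2833) + (0)·(-135) + (0)·(1528) + (-1)·(-29) = 29
  c_5 = (0)·(2423) + (0)·(2833) + (2)·(-135) + (1)·(1528) + (0)·(-29) = 1258
Expand coordinatewise in base 11:
  c_1 = 64 = 9·11^0 + 5·11^1
  c_2 = 1170 = 4·11^0 + 7·11^1 + 9·11^2
  c_3 = 135 = 3·11^0 + 1·11^1 + 1·11^2
  c_4 = 29 = 7·11^0 + 2·11^1
  c_5 = 1258 = 4·11^0 + 4·11^1 + 10·11^2
Factor λ_0 = (9, 4, 3, 7, 4)
Factor λ_1 = (5, 7, 1, 2, 4)
Factor λ_2 = (0, 9, 1, 0, 10)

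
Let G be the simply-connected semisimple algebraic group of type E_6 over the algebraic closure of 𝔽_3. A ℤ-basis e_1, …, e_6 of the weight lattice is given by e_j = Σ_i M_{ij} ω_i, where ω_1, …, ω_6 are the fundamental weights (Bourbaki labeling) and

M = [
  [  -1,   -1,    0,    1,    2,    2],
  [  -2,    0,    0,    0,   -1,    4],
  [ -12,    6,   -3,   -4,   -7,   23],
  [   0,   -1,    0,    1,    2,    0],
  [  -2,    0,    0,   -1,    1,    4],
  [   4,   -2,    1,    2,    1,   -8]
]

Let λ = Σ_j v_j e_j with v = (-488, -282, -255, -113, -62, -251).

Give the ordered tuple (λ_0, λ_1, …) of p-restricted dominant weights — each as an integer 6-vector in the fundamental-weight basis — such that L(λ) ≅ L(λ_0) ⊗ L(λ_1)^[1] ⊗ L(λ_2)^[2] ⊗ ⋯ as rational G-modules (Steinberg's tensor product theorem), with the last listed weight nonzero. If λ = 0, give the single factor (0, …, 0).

Converting to the ω-basis (c_i = row i of M dotted with v = (-488, -282, -255, -113, -62, -251)):
  c_1 = (-1)·(-488) + (-1)·(-282) + (0)·(-255) + (1)·(-113) + (2)·(-62) + (2)·(-251) = 31
  c_2 = (-2)·(-488) + (0)·(-282) + (0)·(-255) + (0)·(-113) + (-1)·(-62) + (4)·(-251) = 34
  c_3 = (-12)·(-488) + (6)·(-282) + (-3)·(-255) + (-4)·(-113) + (-7)·(-62) + (23)·(-251) = 42
  c_4 = (0)·(-488) + (-1)·(-282) + (0)·(-255) + (1)·(-113) + (2)·(-62) + (0)·(-251) = 45
  c_5 = (-2)·(-488) + (0)·(-282) + (0)·(-255) + (-1)·(-113) + (1)·(-62) + (4)·(-251) = 23
  c_6 = (4)·(-488) + (-2)·(-282) + (1)·(-255) + (2)·(-113) + (1)·(-62) + (-8)·(-251) = 77
Base-3 expansion of each c_i:
  c_1 = 31 = 1·3^0 + 1·3^1 + 0·3^2 + 1·3^3
  c_2 = 34 = 1·3^0 + 2·3^1 + 0·3^2 + 1·3^3
  c_3 = 42 = 0·3^0 + 2·3^1 + 1·3^2 + 1·3^3
  c_4 = 45 = 0·3^0 + 0·3^1 + 2·3^2 + 1·3^3
  c_5 = 23 = 2·3^0 + 1·3^1 + 2·3^2
  c_6 = 77 = 2·3^0 + 1·3^1 + 2·3^2 + 2·3^3
λ_0 = (1, 1, 0, 0, 2, 2)
λ_1 = (1, 2, 2, 0, 1, 1)
λ_2 = (0, 0, 1, 2, 2, 2)
λ_3 = (1, 1, 1, 1, 0, 2)

((1, 1, 0, 0, 2, 2), (1, 2, 2, 0, 1, 1), (0, 0, 1, 2, 2, 2), (1, 1, 1, 1, 0, 2))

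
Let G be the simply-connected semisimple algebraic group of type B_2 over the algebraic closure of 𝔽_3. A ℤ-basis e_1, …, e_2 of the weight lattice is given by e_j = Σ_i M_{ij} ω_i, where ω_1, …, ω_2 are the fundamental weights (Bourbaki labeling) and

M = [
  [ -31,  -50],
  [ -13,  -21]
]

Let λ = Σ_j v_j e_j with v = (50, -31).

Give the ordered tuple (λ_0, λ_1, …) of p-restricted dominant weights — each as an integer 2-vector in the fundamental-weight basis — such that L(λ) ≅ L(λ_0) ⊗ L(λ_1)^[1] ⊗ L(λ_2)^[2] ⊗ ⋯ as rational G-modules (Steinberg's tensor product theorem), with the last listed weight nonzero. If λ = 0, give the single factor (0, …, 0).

In the fundamental-weight basis, λ has coordinates c = M·v (v = (50, -31)):
  c_1 = (-31)·(50) + (-50)·(-31) = 0
  c_2 = (-13)·(50) + (-21)·(-31) = 1
p = 3; digits c_i = Σ_j d_{ij}·3^j, 0 ≤ d_{ij} < 3:
  c_1 = 0
  c_2 = 1 = 1·3^0
p-restricted factor λ_0 = (0, 1)

((0, 1),)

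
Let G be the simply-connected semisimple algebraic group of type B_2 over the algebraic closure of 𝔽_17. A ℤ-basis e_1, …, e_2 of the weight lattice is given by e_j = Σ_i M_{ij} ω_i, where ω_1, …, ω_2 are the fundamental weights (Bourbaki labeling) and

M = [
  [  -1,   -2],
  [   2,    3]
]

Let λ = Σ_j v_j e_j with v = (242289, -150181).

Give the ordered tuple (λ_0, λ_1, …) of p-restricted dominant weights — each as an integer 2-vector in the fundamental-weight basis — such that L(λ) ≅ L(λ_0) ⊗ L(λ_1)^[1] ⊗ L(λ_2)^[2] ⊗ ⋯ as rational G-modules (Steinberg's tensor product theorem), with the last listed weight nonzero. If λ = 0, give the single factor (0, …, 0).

((1, 1), (16, 13), (13, 15), (11, 6))

Change of basis e → ω: c = M·v where v = (242289, -150181):
  c_1 = (-1)·(242289) + (-2)·(-150181) = 58073
  c_2 = (2)·(242289) + (3)·(-150181) = 34035
Writing each c_i in base p = 17:
  c_1 = 58073 = 1·17^0 + 16·17^1 + 13·17^2 + 11·17^3
  c_2 = 34035 = 1·17^0 + 13·17^1 + 15·17^2 + 6·17^3
p-restricted factor λ_0 = (1, 1)
p-restricted factor λ_1 = (16, 13)
p-restricted factor λ_2 = (13, 15)
p-restricted factor λ_3 = (11, 6)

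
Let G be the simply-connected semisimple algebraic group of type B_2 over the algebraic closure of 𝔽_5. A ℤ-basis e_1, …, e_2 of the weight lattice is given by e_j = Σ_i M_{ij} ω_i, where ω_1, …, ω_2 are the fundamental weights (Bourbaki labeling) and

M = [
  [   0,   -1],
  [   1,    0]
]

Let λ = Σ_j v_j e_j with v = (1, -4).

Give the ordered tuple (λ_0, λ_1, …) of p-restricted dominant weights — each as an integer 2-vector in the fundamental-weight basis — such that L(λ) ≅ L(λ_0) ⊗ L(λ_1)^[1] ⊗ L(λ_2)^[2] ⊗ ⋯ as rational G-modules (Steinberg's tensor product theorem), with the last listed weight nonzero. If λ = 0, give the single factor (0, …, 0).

((4, 1),)

Change of basis e → ω: c = M·v where v = (1, -4):
  c_1 = 0·1 + (-1)·(-4) = 4
  c_2 = 1·1 + (0)·(-4) = 1
p = 5; digits c_i = Σ_j d_{ij}·5^j, 0 ≤ d_{ij} < 5:
  c_1 = 4 = 4·5^0
  c_2 = 1 = 1·5^0
Factor λ_0 = (4, 1)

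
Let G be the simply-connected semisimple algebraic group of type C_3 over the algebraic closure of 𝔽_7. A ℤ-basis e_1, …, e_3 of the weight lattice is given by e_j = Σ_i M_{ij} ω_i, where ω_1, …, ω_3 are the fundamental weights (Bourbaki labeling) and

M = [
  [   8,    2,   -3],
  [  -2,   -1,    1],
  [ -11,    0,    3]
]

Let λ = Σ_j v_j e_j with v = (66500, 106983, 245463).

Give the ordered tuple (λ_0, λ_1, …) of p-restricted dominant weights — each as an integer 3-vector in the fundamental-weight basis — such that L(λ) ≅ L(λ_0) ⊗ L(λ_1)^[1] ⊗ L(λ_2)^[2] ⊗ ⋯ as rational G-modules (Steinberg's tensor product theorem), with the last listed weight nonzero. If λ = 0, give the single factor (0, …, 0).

((1, 6, 3), (3, 5, 5), (6, 6, 1), (6, 1, 0), (3, 2, 2))

Converting to the ω-basis (c_i = row i of M dotted with v = (66500, 106983, 245463)):
  c_1 = 8·66500 + 2·106983 + (-3)·(245463) = 9577
  c_2 = (-2)·(66500) + (-1)·(106983) + 1·245463 = 5480
  c_3 = (-11)·(66500) + 0·106983 + 3·245463 = 4889
Writing each c_i in base p = 7:
  c_1 = 9577 = 1·7^0 + 3·7^1 + 6·7^2 + 6·7^3 + 3·7^4
  c_2 = 5480 = 6·7^0 + 5·7^1 + 6·7^2 + 1·7^3 + 2·7^4
  c_3 = 4889 = 3·7^0 + 5·7^1 + 1·7^2 + 0·7^3 + 2·7^4
λ_0 = (1, 6, 3)
λ_1 = (3, 5, 5)
λ_2 = (6, 6, 1)
λ_3 = (6, 1, 0)
λ_4 = (3, 2, 2)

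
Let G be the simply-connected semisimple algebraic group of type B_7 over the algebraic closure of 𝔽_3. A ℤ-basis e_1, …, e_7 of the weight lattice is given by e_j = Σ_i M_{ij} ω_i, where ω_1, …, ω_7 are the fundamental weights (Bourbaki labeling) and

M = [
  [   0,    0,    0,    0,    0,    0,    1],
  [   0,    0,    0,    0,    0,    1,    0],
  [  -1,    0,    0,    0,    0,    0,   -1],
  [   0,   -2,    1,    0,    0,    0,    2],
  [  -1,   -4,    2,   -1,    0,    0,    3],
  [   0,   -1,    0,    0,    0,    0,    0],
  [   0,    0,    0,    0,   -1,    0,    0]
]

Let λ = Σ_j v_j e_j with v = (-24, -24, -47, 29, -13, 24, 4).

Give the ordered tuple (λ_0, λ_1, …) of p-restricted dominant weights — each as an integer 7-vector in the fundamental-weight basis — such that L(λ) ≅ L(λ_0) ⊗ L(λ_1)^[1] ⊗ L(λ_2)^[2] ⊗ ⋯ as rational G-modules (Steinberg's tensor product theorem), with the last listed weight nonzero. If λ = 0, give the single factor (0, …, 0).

ω-coordinates c = M·v, v = (-24, -24, -47, 29, -13, 24, 4):
  c_1 = 0*-24 + 0*-24 + 0*-47 + 0*29 + 0*-13 + 0*24 + 1*4 = 4
  c_2 = 0*-24 + 0*-24 + 0*-47 + 0*29 + 0*-13 + 1*24 + 0*4 = 24
  c_3 = -1*-24 + 0*-24 + 0*-47 + 0*29 + 0*-13 + 0*24 + -1*4 = 20
  c_4 = 0*-24 + -2*-24 + 1*-47 + 0*29 + 0*-13 + 0*24 + 2*4 = 9
  c_5 = -1*-24 + -4*-24 + 2*-47 + -1*29 + 0*-13 + 0*24 + 3*4 = 9
  c_6 = 0*-24 + -1*-24 + 0*-47 + 0*29 + 0*-13 + 0*24 + 0*4 = 24
  c_7 = 0*-24 + 0*-24 + 0*-47 + 0*29 + -1*-13 + 0*24 + 0*4 = 13
Base-3 expansion of each c_i:
  c_1 = 4 = 1·3^0 + 1·3^1
  c_2 = 24 = 0·3^0 + 2·3^1 + 2·3^2
  c_3 = 20 = 2·3^0 + 0·3^1 + 2·3^2
  c_4 = 9 = 0·3^0 + 0·3^1 + 1·3^2
  c_5 = 9 = 0·3^0 + 0·3^1 + 1·3^2
  c_6 = 24 = 0·3^0 + 2·3^1 + 2·3^2
  c_7 = 13 = 1·3^0 + 1·3^1 + 1·3^2
Factor λ_0 = (1, 0, 2, 0, 0, 0, 1)
Factor λ_1 = (1, 2, 0, 0, 0, 2, 1)
Factor λ_2 = (0, 2, 2, 1, 1, 2, 1)

((1, 0, 2, 0, 0, 0, 1), (1, 2, 0, 0, 0, 2, 1), (0, 2, 2, 1, 1, 2, 1))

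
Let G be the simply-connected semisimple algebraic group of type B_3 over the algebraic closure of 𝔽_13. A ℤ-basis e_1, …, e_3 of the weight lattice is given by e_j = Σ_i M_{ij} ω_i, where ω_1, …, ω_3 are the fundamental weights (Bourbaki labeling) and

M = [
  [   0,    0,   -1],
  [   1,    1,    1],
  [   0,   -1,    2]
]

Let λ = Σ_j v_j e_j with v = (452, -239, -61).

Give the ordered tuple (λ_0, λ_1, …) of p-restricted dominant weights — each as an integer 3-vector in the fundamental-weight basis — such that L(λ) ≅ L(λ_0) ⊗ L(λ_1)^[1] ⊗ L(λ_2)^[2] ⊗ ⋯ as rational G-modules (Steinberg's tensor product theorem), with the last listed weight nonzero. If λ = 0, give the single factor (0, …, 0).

((9, 9, 0), (4, 11, 9))

In the fundamental-weight basis, λ has coordinates c = M·v (v = (452, -239, -61)):
  c_1 = 0·452 + (0)·(-239) + (-1)·(-61) = 61
  c_2 = 1·452 + (1)·(-239) + (1)·(-61) = 152
  c_3 = 0·452 + (-1)·(-239) + (2)·(-61) = 117
Expand coordinatewise in base 13:
  c_1 = 61 = 9·13^0 + 4·13^1
  c_2 = 152 = 9·13^0 + 11·13^1
  c_3 = 117 = 0·13^0 + 9·13^1
p-restricted factor λ_0 = (9, 9, 0)
p-restricted factor λ_1 = (4, 11, 9)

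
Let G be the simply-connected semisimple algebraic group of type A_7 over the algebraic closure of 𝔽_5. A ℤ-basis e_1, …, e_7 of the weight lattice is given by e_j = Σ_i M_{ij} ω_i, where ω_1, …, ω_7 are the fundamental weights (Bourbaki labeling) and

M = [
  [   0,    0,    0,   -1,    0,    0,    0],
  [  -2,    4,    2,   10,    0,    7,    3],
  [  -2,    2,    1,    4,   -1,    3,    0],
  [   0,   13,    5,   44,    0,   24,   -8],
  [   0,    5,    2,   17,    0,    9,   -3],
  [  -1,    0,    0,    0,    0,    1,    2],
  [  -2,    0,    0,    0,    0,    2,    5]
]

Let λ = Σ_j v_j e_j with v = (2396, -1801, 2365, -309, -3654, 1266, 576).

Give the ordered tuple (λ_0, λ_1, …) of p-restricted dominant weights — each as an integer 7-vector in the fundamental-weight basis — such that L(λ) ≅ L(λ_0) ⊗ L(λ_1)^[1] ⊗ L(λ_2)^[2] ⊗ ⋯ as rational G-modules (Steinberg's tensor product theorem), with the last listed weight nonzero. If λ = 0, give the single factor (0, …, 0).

((4, 4, 2, 2, 3, 2, 0), (1, 1, 2, 3, 2, 4, 4), (2, 4, 2, 3, 0, 0, 4), (2, 1, 1, 4, 1, 0, 4))

Compute c_i = Σ_j M_{ij} v_j with v = (2396, -1801, 2365, -309, -3654, 1266, 576):
  c_1 = 0·2396 + (0)·(-1801) + 0·2365 + (-1)·(-309) + (0)·(-3654) + 0·1266 + 0·576 = 309
  c_2 = (-2)·(2396) + (4)·(-1801) + 2·2365 + (10)·(-309) + (0)·(-3654) + 7·1266 + 3·576 = 234
  c_3 = (-2)·(2396) + (2)·(-1801) + 1·2365 + (4)·(-309) + (-1)·(-3654) + 3·1266 + 0·576 = 187
  c_4 = 0·2396 + (13)·(-1801) + 5·2365 + (44)·(-309) + (0)·(-3654) + 24·1266 + (-8)·(576) = 592
  c_5 = 0·2396 + (5)·(-1801) + 2·2365 + (17)·(-309) + (0)·(-3654) + 9·1266 + (-3)·(576) = 138
  c_6 = (-1)·(2396) + (0)·(-1801) + 0·2365 + (0)·(-309) + (0)·(-3654) + 1·1266 + 2·576 = 22
  c_7 = (-2)·(2396) + (0)·(-1801) + 0·2365 + (0)·(-309) + (0)·(-3654) + 2·1266 + 5·576 = 620
p = 5; digits c_i = Σ_j d_{ij}·5^j, 0 ≤ d_{ij} < 5:
  c_1 = 309 = 4·5^0 + 1·5^1 + 2·5^2 + 2·5^3
  c_2 = 234 = 4·5^0 + 1·5^1 + 4·5^2 + 1·5^3
  c_3 = 187 = 2·5^0 + 2·5^1 + 2·5^2 + 1·5^3
  c_4 = 592 = 2·5^0 + 3·5^1 + 3·5^2 + 4·5^3
  c_5 = 138 = 3·5^0 + 2·5^1 + 0·5^2 + 1·5^3
  c_6 = 22 = 2·5^0 + 4·5^1
  c_7 = 620 = 0·5^0 + 4·5^1 + 4·5^2 + 4·5^3
p-restricted factor λ_0 = (4, 4, 2, 2, 3, 2, 0)
p-restricted factor λ_1 = (1, 1, 2, 3, 2, 4, 4)
p-restricted factor λ_2 = (2, 4, 2, 3, 0, 0, 4)
p-restricted factor λ_3 = (2, 1, 1, 4, 1, 0, 4)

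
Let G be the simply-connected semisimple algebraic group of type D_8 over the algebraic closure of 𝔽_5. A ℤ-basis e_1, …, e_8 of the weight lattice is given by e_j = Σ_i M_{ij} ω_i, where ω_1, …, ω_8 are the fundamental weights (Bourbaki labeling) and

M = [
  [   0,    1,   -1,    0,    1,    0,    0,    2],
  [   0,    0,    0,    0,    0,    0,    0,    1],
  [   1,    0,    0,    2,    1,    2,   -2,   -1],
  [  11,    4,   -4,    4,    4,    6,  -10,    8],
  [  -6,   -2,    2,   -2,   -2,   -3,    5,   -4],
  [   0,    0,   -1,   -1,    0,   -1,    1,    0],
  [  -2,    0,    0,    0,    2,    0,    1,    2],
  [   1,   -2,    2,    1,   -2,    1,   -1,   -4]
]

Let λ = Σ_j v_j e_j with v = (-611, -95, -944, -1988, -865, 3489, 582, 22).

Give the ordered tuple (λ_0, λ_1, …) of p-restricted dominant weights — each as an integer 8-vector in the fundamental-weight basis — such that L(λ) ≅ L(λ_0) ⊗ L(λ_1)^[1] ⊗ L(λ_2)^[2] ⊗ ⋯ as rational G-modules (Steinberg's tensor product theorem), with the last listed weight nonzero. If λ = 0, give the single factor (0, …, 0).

Converting to the ω-basis (c_i = row i of M dotted with v = (-611, -95, -944, -1988, -865, 3489, 582, 22)):
  c_1 = (0)·(-611) + (1)·(-95) + (-1)·(-944) + (0)·(-1988) + (1)·(-865) + (0)·(3489) + (0)·(582) + (2)·(22) = 28
  c_2 = (0)·(-611) + (0)·(-95) + (0)·(-944) + (0)·(-1988) + (0)·(-865) + (0)·(3489) + (0)·(582) + (1)·(22) = 22
  c_3 = (1)·(-611) + (0)·(-95) + (0)·(-944) + (2)·(-1988) + (1)·(-865) + (2)·(3489) + (-2)·(582) + (-1)·(22) = 340
  c_4 = (11)·(-611) + (4)·(-95) + (-4)·(-944) + (4)·(-1988) + (4)·(-865) + (6)·(3489) + (-10)·(582) + (8)·(22) = 553
  c_5 = (-6)·(-611) + (-2)·(-95) + (2)·(-944) + (-2)·(-1988) + (-2)·(-865) + (-3)·(3489) + (5)·(582) + (-4)·(22) = 29
  c_6 = (0)·(-611) + (0)·(-95) + (-1)·(-944) + (-1)·(-1988) + (0)·(-865) + (-1)·(3489) + (1)·(582) + (0)·(22) = 25
  c_7 = (-2)·(-611) + (0)·(-95) + (0)·(-944) + (0)·(-1988) + (2)·(-865) + (0)·(3489) + (1)·(582) + (2)·(22) = 118
  c_8 = (1)·(-611) + (-2)·(-95) + (2)·(-944) + (1)·(-1988) + (-2)·(-865) + (1)·(3489) + (-1)·(582) + (-4)·(22) = 252
p = 5; digits c_i = Σ_j d_{ij}·5^j, 0 ≤ d_{ij} < 5:
  c_1 = 28 = 3·5^0 + 0·5^1 + 1·5^2
  c_2 = 22 = 2·5^0 + 4·5^1
  c_3 = 340 = 0·5^0 + 3·5^1 + 3·5^2 + 2·5^3
  c_4 = 553 = 3·5^0 + 0·5^1 + 2·5^2 + 4·5^3
  c_5 = 29 = 4·5^0 + 0·5^1 + 1·5^2
  c_6 = 25 = 0·5^0 + 0·5^1 + 1·5^2
  c_7 = 118 = 3·5^0 + 3·5^1 + 4·5^2
  c_8 = 252 = 2·5^0 + 0·5^1 + 0·5^2 + 2·5^3
λ_0 = (3, 2, 0, 3, 4, 0, 3, 2)
λ_1 = (0, 4, 3, 0, 0, 0, 3, 0)
λ_2 = (1, 0, 3, 2, 1, 1, 4, 0)
λ_3 = (0, 0, 2, 4, 0, 0, 0, 2)

((3, 2, 0, 3, 4, 0, 3, 2), (0, 4, 3, 0, 0, 0, 3, 0), (1, 0, 3, 2, 1, 1, 4, 0), (0, 0, 2, 4, 0, 0, 0, 2))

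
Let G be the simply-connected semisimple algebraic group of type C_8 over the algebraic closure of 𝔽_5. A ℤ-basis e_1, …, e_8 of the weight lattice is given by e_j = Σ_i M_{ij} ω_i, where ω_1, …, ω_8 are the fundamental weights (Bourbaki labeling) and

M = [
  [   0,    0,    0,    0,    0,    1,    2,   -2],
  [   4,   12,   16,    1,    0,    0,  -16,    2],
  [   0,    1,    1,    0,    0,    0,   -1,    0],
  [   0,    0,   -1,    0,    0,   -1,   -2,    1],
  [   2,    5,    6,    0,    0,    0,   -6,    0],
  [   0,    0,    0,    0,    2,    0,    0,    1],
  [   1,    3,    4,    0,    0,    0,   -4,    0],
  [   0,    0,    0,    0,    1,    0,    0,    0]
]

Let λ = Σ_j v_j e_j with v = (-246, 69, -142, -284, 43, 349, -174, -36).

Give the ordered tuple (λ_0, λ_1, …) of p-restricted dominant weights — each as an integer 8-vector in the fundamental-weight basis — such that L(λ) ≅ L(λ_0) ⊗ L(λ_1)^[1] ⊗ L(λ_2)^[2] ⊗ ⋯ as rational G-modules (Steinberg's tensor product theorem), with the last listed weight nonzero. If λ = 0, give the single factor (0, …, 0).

((3, 0, 1, 0, 0, 0, 4, 3), (4, 0, 0, 1, 4, 0, 2, 3), (2, 0, 4, 4, 1, 2, 3, 1))

In the fundamental-weight basis, λ has coordinates c = M·v (v = (-246, 69, -142, -284, 43, 349, -174, -36)):
  c_1 = (0)·(-246) + (0)·(69) + (0)·(-142) + (0)·(-284) + (0)·(43) + (1)·(349) + (2)·(-174) + (-2)·(-36) = 73
  c_2 = (4)·(-246) + (12)·(69) + (16)·(-142) + (1)·(-284) + (0)·(43) + (0)·(349) + (-16)·(-174) + (2)·(-36) = 0
  c_3 = (0)·(-246) + (1)·(69) + (1)·(-142) + (0)·(-284) + (0)·(43) + (0)·(349) + (-1)·(-174) + (0)·(-36) = 101
  c_4 = (0)·(-246) + (0)·(69) + (-1)·(-142) + (0)·(-284) + (0)·(43) + (-1)·(349) + (-2)·(-174) + (1)·(-36) = 105
  c_5 = (2)·(-246) + (5)·(69) + (6)·(-142) + (0)·(-284) + (0)·(43) + (0)·(349) + (-6)·(-174) + (0)·(-36) = 45
  c_6 = (0)·(-246) + (0)·(69) + (0)·(-142) + (0)·(-284) + (2)·(43) + (0)·(349) + (0)·(-174) + (1)·(-36) = 50
  c_7 = (1)·(-246) + (3)·(69) + (4)·(-142) + (0)·(-284) + (0)·(43) + (0)·(349) + (-4)·(-174) + (0)·(-36) = 89
  c_8 = (0)·(-246) + (0)·(69) + (0)·(-142) + (0)·(-284) + (1)·(43) + (0)·(349) + (0)·(-174) + (0)·(-36) = 43
Expand coordinatewise in base 5:
  c_1 = 73 = 3·5^0 + 4·5^1 + 2·5^2
  c_2 = 0
  c_3 = 101 = 1·5^0 + 0·5^1 + 4·5^2
  c_4 = 105 = 0·5^0 + 1·5^1 + 4·5^2
  c_5 = 45 = 0·5^0 + 4·5^1 + 1·5^2
  c_6 = 50 = 0·5^0 + 0·5^1 + 2·5^2
  c_7 = 89 = 4·5^0 + 2·5^1 + 3·5^2
  c_8 = 43 = 3·5^0 + 3·5^1 + 1·5^2
Factor λ_0 = (3, 0, 1, 0, 0, 0, 4, 3)
Factor λ_1 = (4, 0, 0, 1, 4, 0, 2, 3)
Factor λ_2 = (2, 0, 4, 4, 1, 2, 3, 1)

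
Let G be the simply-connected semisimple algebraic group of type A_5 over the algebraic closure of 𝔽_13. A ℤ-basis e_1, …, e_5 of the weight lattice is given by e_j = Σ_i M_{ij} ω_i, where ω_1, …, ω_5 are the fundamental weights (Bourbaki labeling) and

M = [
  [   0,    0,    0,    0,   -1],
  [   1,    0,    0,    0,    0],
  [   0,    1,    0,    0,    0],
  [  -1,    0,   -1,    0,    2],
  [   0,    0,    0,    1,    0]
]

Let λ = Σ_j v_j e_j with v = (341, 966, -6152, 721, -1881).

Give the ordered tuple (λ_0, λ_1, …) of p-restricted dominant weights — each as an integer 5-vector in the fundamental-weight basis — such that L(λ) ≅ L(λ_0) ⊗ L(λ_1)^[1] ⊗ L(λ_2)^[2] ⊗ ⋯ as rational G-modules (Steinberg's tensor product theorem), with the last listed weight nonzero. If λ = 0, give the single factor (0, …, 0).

Change of basis e → ω: c = M·v where v = (341, 966, -6152, 721, -1881):
  c_1 = 0·341 + 0·966 + (0)·(-6152) + 0·721 + (-1)·(-1881) = 1881
  c_2 = 1·341 + 0·966 + (0)·(-6152) + 0·721 + (0)·(-1881) = 341
  c_3 = 0·341 + 1·966 + (0)·(-6152) + 0·721 + (0)·(-1881) = 966
  c_4 = (-1)·(341) + 0·966 + (-1)·(-6152) + 0·721 + (2)·(-1881) = 2049
  c_5 = 0·341 + 0·966 + (0)·(-6152) + 1·721 + (0)·(-1881) = 721
Expand coordinatewise in base 13:
  c_1 = 1881 = 9·13^0 + 1·13^1 + 11·13^2
  c_2 = 341 = 3·13^0 + 0·13^1 + 2·13^2
  c_3 = 966 = 4·13^0 + 9·13^1 + 5·13^2
  c_4 = 2049 = 8·13^0 + 1·13^1 + 12·13^2
  c_5 = 721 = 6·13^0 + 3·13^1 + 4·13^2
λ_0 = (9, 3, 4, 8, 6)
λ_1 = (1, 0, 9, 1, 3)
λ_2 = (11, 2, 5, 12, 4)

((9, 3, 4, 8, 6), (1, 0, 9, 1, 3), (11, 2, 5, 12, 4))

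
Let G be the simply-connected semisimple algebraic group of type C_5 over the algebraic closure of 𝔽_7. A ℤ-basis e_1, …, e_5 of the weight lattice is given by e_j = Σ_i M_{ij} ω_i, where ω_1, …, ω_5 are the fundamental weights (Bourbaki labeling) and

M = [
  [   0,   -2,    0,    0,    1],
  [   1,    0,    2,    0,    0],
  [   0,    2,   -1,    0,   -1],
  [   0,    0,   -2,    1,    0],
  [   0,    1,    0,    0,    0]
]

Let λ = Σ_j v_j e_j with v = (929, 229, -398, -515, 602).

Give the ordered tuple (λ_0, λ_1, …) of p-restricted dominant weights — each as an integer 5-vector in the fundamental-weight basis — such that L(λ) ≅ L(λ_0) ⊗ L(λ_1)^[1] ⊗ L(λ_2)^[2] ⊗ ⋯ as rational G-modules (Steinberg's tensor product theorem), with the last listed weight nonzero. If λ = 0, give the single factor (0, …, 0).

((4, 0, 2, 1, 5), (6, 5, 1, 5, 4), (2, 2, 5, 5, 4))

Change of basis e → ω: c = M·v where v = (929, 229, -398, -515, 602):
  c_1 = (0)·(929) + (-2)·(229) + (0)·(-398) + (0)·(-515) + (1)·(602) = 144
  c_2 = (1)·(929) + (0)·(229) + (2)·(-398) + (0)·(-515) + (0)·(602) = 133
  c_3 = (0)·(929) + (2)·(229) + (-1)·(-398) + (0)·(-515) + (-1)·(602) = 254
  c_4 = (0)·(929) + (0)·(229) + (-2)·(-398) + (1)·(-515) + (0)·(602) = 281
  c_5 = (0)·(929) + (1)·(229) + (0)·(-398) + (0)·(-515) + (0)·(602) = 229
Writing each c_i in base p = 7:
  c_1 = 144 = 4·7^0 + 6·7^1 + 2·7^2
  c_2 = 133 = 0·7^0 + 5·7^1 + 2·7^2
  c_3 = 254 = 2·7^0 + 1·7^1 + 5·7^2
  c_4 = 281 = 1·7^0 + 5·7^1 + 5·7^2
  c_5 = 229 = 5·7^0 + 4·7^1 + 4·7^2
λ_0 = (4, 0, 2, 1, 5)
λ_1 = (6, 5, 1, 5, 4)
λ_2 = (2, 2, 5, 5, 4)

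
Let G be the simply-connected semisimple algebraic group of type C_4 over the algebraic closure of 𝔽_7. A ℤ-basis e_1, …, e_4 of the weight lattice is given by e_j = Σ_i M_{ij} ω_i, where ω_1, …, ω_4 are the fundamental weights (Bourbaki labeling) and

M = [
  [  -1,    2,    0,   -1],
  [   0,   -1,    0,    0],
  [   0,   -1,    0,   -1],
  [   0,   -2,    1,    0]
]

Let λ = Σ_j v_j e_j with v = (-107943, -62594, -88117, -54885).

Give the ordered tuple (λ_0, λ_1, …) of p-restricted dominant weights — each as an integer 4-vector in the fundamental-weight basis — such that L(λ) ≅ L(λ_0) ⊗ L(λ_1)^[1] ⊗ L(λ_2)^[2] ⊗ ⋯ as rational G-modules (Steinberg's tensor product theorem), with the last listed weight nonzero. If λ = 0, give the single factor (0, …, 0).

Converting to the ω-basis (c_i = row i of M dotted with v = (-107943, -62594, -88117, -54885)):
  c_1 = (-1)·(-107943) + (2)·(-62594) + (0)·(-88117) + (-1)·(-54885) = 37640
  c_2 = (0)·(-107943) + (-1)·(-62594) + (0)·(-88117) + (0)·(-54885) = 62594
  c_3 = (0)·(-107943) + (-1)·(-62594) + (0)·(-88117) + (-1)·(-54885) = 117479
  c_4 = (0)·(-107943) + (-2)·(-62594) + (1)·(-88117) + (0)·(-54885) = 37071
Writing each c_i in base p = 7:
  c_1 = 37640 = 1·7^0 + 1·7^1 + 5·7^2 + 4·7^3 + 1·7^4 + 2·7^5
  c_2 = 62594 = 0·7^0 + 3·7^1 + 3·7^2 + 0·7^3 + 5·7^4 + 3·7^5
  c_3 = 117479 = 5·7^0 + 3·7^1 + 3·7^2 + 6·7^3 + 6·7^4 + 6·7^5
  c_4 = 37071 = 6·7^0 + 3·7^1 + 0·7^2 + 3·7^3 + 1·7^4 + 2·7^5
λ_0 = (1, 0, 5, 6)
λ_1 = (1, 3, 3, 3)
λ_2 = (5, 3, 3, 0)
λ_3 = (4, 0, 6, 3)
λ_4 = (1, 5, 6, 1)
λ_5 = (2, 3, 6, 2)

((1, 0, 5, 6), (1, 3, 3, 3), (5, 3, 3, 0), (4, 0, 6, 3), (1, 5, 6, 1), (2, 3, 6, 2))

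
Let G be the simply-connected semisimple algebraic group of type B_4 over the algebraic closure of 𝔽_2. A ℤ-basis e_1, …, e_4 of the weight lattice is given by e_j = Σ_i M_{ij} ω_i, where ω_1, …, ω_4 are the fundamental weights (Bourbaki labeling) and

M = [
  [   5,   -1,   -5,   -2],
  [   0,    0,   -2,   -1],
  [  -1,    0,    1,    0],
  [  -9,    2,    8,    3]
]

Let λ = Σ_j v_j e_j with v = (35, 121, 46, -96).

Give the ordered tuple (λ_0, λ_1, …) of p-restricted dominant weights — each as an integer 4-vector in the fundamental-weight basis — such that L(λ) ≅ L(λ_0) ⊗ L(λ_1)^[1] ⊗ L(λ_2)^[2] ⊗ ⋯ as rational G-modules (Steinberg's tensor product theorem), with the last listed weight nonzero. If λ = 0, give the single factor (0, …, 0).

In the fundamental-weight basis, λ has coordinates c = M·v (v = (35, 121, 46, -96)):
  c_1 = 5·35 + (-1)·(121) + (-5)·(46) + (-2)·(-96) = 16
  c_2 = 0·35 + 0·121 + (-2)·(46) + (-1)·(-96) = 4
  c_3 = (-1)·(35) + 0·121 + 1·46 + (0)·(-96) = 11
  c_4 = (-9)·(35) + 2·121 + 8·46 + (3)·(-96) = 7
Writing each c_i in base p = 2:
  c_1 = 16 = 0·2^0 + 0·2^1 + 0·2^2 + 0·2^3 + 1·2^4
  c_2 = 4 = 0·2^0 + 0·2^1 + 1·2^2
  c_3 = 11 = 1·2^0 + 1·2^1 + 0·2^2 + 1·2^3
  c_4 = 7 = 1·2^0 + 1·2^1 + 1·2^2
p-restricted factor λ_0 = (0, 0, 1, 1)
p-restricted factor λ_1 = (0, 0, 1, 1)
p-restricted factor λ_2 = (0, 1, 0, 1)
p-restricted factor λ_3 = (0, 0, 1, 0)
p-restricted factor λ_4 = (1, 0, 0, 0)

((0, 0, 1, 1), (0, 0, 1, 1), (0, 1, 0, 1), (0, 0, 1, 0), (1, 0, 0, 0))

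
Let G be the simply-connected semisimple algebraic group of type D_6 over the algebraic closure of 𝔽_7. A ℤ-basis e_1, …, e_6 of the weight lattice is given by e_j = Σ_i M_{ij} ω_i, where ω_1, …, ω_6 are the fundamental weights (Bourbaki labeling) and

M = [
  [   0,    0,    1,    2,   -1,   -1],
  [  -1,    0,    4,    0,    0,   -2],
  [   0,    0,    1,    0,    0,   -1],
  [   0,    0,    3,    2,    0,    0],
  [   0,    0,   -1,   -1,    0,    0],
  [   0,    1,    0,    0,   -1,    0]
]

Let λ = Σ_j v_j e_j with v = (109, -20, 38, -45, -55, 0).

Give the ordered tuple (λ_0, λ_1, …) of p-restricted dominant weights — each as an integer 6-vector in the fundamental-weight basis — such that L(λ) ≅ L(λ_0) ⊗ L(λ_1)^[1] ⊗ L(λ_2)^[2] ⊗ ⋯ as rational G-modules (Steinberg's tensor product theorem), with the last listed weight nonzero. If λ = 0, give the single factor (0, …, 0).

Converting to the ω-basis (c_i = row i of M dotted with v = (109, -20, 38, -45, -55, 0)):
  c_1 = 0*109 + 0*-20 + 1*38 + 2*-45 + -1*-55 + -1*0 = 3
  c_2 = -1*109 + 0*-20 + 4*38 + 0*-45 + 0*-55 + -2*0 = 43
  c_3 = 0*109 + 0*-20 + 1*38 + 0*-45 + 0*-55 + -1*0 = 38
  c_4 = 0*109 + 0*-20 + 3*38 + 2*-45 + 0*-55 + 0*0 = 24
  c_5 = 0*109 + 0*-20 + -1*38 + -1*-45 + 0*-55 + 0*0 = 7
  c_6 = 0*109 + 1*-20 + 0*38 + 0*-45 + -1*-55 + 0*0 = 35
Expand coordinatewise in base 7:
  c_1 = 3 = 3·7^0
  c_2 = 43 = 1·7^0 + 6·7^1
  c_3 = 38 = 3·7^0 + 5·7^1
  c_4 = 24 = 3·7^0 + 3·7^1
  c_5 = 7 = 0·7^0 + 1·7^1
  c_6 = 35 = 0·7^0 + 5·7^1
λ_0 = (3, 1, 3, 3, 0, 0)
λ_1 = (0, 6, 5, 3, 1, 5)

((3, 1, 3, 3, 0, 0), (0, 6, 5, 3, 1, 5))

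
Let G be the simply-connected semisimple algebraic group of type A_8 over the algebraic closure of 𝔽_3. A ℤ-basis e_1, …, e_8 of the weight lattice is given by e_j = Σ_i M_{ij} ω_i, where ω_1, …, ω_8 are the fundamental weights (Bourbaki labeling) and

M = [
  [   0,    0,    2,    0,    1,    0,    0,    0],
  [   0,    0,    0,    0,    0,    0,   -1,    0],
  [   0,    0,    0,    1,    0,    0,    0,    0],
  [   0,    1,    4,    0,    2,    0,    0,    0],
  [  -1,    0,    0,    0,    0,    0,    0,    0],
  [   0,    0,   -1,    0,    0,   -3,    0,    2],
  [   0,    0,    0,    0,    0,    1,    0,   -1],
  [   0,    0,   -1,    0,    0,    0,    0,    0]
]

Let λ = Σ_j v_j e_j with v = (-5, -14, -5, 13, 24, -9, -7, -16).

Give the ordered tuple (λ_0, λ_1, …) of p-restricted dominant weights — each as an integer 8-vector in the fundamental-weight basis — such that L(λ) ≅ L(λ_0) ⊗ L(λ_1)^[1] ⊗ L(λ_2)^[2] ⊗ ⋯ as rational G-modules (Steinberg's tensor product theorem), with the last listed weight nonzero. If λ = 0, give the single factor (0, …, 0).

((2, 1, 1, 2, 2, 0, 1, 2), (1, 2, 1, 1, 1, 0, 2, 1), (1, 0, 1, 1, 0, 0, 0, 0))

ω-coordinates c = M·v, v = (-5, -14, -5, 13, 24, -9, -7, -16):
  c_1 = 0*-5 + 0*-14 + 2*-5 + 0*13 + 1*24 + 0*-9 + 0*-7 + 0*-16 = 14
  c_2 = 0*-5 + 0*-14 + 0*-5 + 0*13 + 0*24 + 0*-9 + -1*-7 + 0*-16 = 7
  c_3 = 0*-5 + 0*-14 + 0*-5 + 1*13 + 0*24 + 0*-9 + 0*-7 + 0*-16 = 13
  c_4 = 0*-5 + 1*-14 + 4*-5 + 0*13 + 2*24 + 0*-9 + 0*-7 + 0*-16 = 14
  c_5 = -1*-5 + 0*-14 + 0*-5 + 0*13 + 0*24 + 0*-9 + 0*-7 + 0*-16 = 5
  c_6 = 0*-5 + 0*-14 + -1*-5 + 0*13 + 0*24 + -3*-9 + 0*-7 + 2*-16 = 0
  c_7 = 0*-5 + 0*-14 + 0*-5 + 0*13 + 0*24 + 1*-9 + 0*-7 + -1*-16 = 7
  c_8 = 0*-5 + 0*-14 + -1*-5 + 0*13 + 0*24 + 0*-9 + 0*-7 + 0*-16 = 5
p = 3; digits c_i = Σ_j d_{ij}·3^j, 0 ≤ d_{ij} < 3:
  c_1 = 14 = 2·3^0 + 1·3^1 + 1·3^2
  c_2 = 7 = 1·3^0 + 2·3^1
  c_3 = 13 = 1·3^0 + 1·3^1 + 1·3^2
  c_4 = 14 = 2·3^0 + 1·3^1 + 1·3^2
  c_5 = 5 = 2·3^0 + 1·3^1
  c_6 = 0
  c_7 = 7 = 1·3^0 + 2·3^1
  c_8 = 5 = 2·3^0 + 1·3^1
p-restricted factor λ_0 = (2, 1, 1, 2, 2, 0, 1, 2)
p-restricted factor λ_1 = (1, 2, 1, 1, 1, 0, 2, 1)
p-restricted factor λ_2 = (1, 0, 1, 1, 0, 0, 0, 0)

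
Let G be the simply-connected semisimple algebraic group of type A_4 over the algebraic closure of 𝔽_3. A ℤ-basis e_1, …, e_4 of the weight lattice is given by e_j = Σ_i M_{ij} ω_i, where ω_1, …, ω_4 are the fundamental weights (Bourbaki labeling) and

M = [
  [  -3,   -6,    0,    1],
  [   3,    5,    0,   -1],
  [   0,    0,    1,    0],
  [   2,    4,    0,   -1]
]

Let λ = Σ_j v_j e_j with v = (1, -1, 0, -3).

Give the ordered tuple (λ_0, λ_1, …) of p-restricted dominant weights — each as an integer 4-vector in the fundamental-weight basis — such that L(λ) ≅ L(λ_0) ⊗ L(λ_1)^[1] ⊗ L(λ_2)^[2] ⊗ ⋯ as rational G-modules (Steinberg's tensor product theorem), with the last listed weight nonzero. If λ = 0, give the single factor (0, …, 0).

((0, 1, 0, 1),)

In the fundamental-weight basis, λ has coordinates c = M·v (v = (1, -1, 0, -3)):
  c_1 = (-3)·(1) + (-6)·(-1) + 0·0 + (1)·(-3) = 0
  c_2 = 3·1 + (5)·(-1) + 0·0 + (-1)·(-3) = 1
  c_3 = 0·1 + (0)·(-1) + 1·0 + (0)·(-3) = 0
  c_4 = 2·1 + (4)·(-1) + 0·0 + (-1)·(-3) = 1
Expand coordinatewise in base 3:
  c_1 = 0
  c_2 = 1 = 1·3^0
  c_3 = 0
  c_4 = 1 = 1·3^0
p-restricted factor λ_0 = (0, 1, 0, 1)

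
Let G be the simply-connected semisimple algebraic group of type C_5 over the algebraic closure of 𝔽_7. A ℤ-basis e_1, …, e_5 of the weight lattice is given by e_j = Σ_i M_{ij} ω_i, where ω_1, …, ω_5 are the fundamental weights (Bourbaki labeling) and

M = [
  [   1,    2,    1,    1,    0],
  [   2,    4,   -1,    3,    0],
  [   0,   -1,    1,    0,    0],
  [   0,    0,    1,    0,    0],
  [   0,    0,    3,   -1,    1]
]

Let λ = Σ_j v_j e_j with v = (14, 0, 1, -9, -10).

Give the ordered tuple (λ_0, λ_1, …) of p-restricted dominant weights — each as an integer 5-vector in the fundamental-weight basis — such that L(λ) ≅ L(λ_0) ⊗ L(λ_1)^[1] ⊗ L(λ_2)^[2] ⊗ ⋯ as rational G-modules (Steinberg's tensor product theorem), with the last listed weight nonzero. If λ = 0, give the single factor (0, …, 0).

In the fundamental-weight basis, λ has coordinates c = M·v (v = (14, 0, 1, -9, -10)):
  c_1 = (1)·(14) + (2)·(0) + (1)·(1) + (1)·(-9) + (0)·(-10) = 6
  c_2 = (2)·(14) + (4)·(0) + (-1)·(1) + (3)·(-9) + (0)·(-10) = 0
  c_3 = (0)·(14) + (-1)·(0) + (1)·(1) + (0)·(-9) + (0)·(-10) = 1
  c_4 = (0)·(14) + (0)·(0) + (1)·(1) + (0)·(-9) + (0)·(-10) = 1
  c_5 = (0)·(14) + (0)·(0) + (3)·(1) + (-1)·(-9) + (1)·(-10) = 2
Base-7 expansion of each c_i:
  c_1 = 6 = 6·7^0
  c_2 = 0
  c_3 = 1 = 1·7^0
  c_4 = 1 = 1·7^0
  c_5 = 2 = 2·7^0
Factor λ_0 = (6, 0, 1, 1, 2)

((6, 0, 1, 1, 2),)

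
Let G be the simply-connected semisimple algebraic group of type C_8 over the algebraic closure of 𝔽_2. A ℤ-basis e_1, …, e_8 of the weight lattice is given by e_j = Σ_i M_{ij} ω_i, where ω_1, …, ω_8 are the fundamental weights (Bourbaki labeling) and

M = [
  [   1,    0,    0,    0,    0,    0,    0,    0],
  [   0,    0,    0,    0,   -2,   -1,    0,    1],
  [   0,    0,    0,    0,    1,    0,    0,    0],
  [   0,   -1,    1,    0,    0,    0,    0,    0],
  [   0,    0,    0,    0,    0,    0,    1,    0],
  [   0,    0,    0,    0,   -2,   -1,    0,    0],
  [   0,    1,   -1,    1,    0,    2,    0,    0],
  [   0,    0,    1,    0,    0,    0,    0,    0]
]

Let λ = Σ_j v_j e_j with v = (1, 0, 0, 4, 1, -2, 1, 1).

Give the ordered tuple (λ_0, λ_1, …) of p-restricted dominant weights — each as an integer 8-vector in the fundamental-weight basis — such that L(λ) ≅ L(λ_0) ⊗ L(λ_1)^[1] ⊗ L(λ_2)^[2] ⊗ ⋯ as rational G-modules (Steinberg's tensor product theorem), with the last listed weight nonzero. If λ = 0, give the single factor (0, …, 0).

((1, 1, 1, 0, 1, 0, 0, 0),)

ω-coordinates c = M·v, v = (1, 0, 0, 4, 1, -2, 1, 1):
  c_1 = 1*1 + 0*0 + 0*0 + 0*4 + 0*1 + 0*-2 + 0*1 + 0*1 = 1
  c_2 = 0*1 + 0*0 + 0*0 + 0*4 + -2*1 + -1*-2 + 0*1 + 1*1 = 1
  c_3 = 0*1 + 0*0 + 0*0 + 0*4 + 1*1 + 0*-2 + 0*1 + 0*1 = 1
  c_4 = 0*1 + -1*0 + 1*0 + 0*4 + 0*1 + 0*-2 + 0*1 + 0*1 = 0
  c_5 = 0*1 + 0*0 + 0*0 + 0*4 + 0*1 + 0*-2 + 1*1 + 0*1 = 1
  c_6 = 0*1 + 0*0 + 0*0 + 0*4 + -2*1 + -1*-2 + 0*1 + 0*1 = 0
  c_7 = 0*1 + 1*0 + -1*0 + 1*4 + 0*1 + 2*-2 + 0*1 + 0*1 = 0
  c_8 = 0*1 + 0*0 + 1*0 + 0*4 + 0*1 + 0*-2 + 0*1 + 0*1 = 0
Base-2 expansion of each c_i:
  c_1 = 1 = 1·2^0
  c_2 = 1 = 1·2^0
  c_3 = 1 = 1·2^0
  c_4 = 0
  c_5 = 1 = 1·2^0
  c_6 = 0
  c_7 = 0
  c_8 = 0
λ_0 = (1, 1, 1, 0, 1, 0, 0, 0)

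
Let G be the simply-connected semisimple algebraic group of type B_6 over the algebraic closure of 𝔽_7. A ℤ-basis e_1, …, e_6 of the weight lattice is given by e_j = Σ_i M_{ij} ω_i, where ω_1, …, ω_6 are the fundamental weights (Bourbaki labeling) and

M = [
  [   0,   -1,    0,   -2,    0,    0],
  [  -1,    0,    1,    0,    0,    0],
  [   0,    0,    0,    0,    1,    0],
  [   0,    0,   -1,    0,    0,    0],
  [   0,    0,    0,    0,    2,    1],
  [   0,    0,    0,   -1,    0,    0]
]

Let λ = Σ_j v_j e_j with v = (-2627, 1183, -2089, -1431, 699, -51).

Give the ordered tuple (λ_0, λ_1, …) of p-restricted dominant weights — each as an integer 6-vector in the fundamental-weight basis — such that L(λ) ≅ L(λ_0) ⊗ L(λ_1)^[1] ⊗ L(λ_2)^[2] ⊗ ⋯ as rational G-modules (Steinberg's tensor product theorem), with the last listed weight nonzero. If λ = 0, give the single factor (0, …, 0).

In the fundamental-weight basis, λ has coordinates c = M·v (v = (-2627, 1183, -2089, -1431, 699, -51)):
  c_1 = (0)·(-2627) + (-1)·(1183) + (0)·(-2089) + (-2)·(-1431) + 0·699 + (0)·(-51) = 1679
  c_2 = (-1)·(-2627) + 0·1183 + (1)·(-2089) + (0)·(-1431) + 0·699 + (0)·(-51) = 538
  c_3 = (0)·(-2627) + 0·1183 + (0)·(-2089) + (0)·(-1431) + 1·699 + (0)·(-51) = 699
  c_4 = (0)·(-2627) + 0·1183 + (-1)·(-2089) + (0)·(-1431) + 0·699 + (0)·(-51) = 2089
  c_5 = (0)·(-2627) + 0·1183 + (0)·(-2089) + (0)·(-1431) + 2·699 + (1)·(-51) = 1347
  c_6 = (0)·(-2627) + 0·1183 + (0)·(-2089) + (-1)·(-1431) + 0·699 + (0)·(-51) = 1431
Expand coordinatewise in base 7:
  c_1 = 1679 = 6·7^0 + 1·7^1 + 6·7^2 + 4·7^3
  c_2 = 538 = 6·7^0 + 6·7^1 + 3·7^2 + 1·7^3
  c_3 = 699 = 6·7^0 + 1·7^1 + 0·7^2 + 2·7^3
  c_4 = 2089 = 3·7^0 + 4·7^1 + 0·7^2 + 6·7^3
  c_5 = 1347 = 3·7^0 + 3·7^1 + 6·7^2 + 3·7^3
  c_6 = 1431 = 3·7^0 + 1·7^1 + 1·7^2 + 4·7^3
λ_0 = (6, 6, 6, 3, 3, 3)
λ_1 = (1, 6, 1, 4, 3, 1)
λ_2 = (6, 3, 0, 0, 6, 1)
λ_3 = (4, 1, 2, 6, 3, 4)

((6, 6, 6, 3, 3, 3), (1, 6, 1, 4, 3, 1), (6, 3, 0, 0, 6, 1), (4, 1, 2, 6, 3, 4))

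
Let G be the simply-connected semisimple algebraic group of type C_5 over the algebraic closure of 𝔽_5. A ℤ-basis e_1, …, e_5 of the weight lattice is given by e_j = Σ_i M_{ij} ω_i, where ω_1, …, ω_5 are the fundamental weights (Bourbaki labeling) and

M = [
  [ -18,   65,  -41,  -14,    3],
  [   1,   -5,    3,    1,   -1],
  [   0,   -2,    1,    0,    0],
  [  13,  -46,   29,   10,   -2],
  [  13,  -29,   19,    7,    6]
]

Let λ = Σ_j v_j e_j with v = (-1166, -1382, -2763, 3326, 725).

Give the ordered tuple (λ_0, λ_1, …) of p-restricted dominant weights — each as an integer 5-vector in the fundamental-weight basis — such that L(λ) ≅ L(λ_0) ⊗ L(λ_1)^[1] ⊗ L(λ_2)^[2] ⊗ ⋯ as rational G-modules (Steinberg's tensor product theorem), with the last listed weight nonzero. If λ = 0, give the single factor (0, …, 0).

((2, 1, 1, 2, 0), (0, 1, 0, 4, 1), (2, 2, 0, 3, 2))

Converting to the ω-basis (c_i = row i of M dotted with v = (-1166, -1382, -2763, 3326, 725)):
  c_1 = (-18)·(-1166) + (65)·(-1382) + (-41)·(-2763) + (-14)·(3326) + 3·725 = 52
  c_2 = (1)·(-1166) + (-5)·(-1382) + (3)·(-2763) + 1·3326 + (-1)·(725) = 56
  c_3 = (0)·(-1166) + (-2)·(-1382) + (1)·(-2763) + 0·3326 + 0·725 = 1
  c_4 = (13)·(-1166) + (-46)·(-1382) + (29)·(-2763) + 10·3326 + (-2)·(725) = 97
  c_5 = (13)·(-1166) + (-29)·(-1382) + (19)·(-2763) + 7·3326 + 6·725 = 55
p = 5; digits c_i = Σ_j d_{ij}·5^j, 0 ≤ d_{ij} < 5:
  c_1 = 52 = 2·5^0 + 0·5^1 + 2·5^2
  c_2 = 56 = 1·5^0 + 1·5^1 + 2·5^2
  c_3 = 1 = 1·5^0
  c_4 = 97 = 2·5^0 + 4·5^1 + 3·5^2
  c_5 = 55 = 0·5^0 + 1·5^1 + 2·5^2
p-restricted factor λ_0 = (2, 1, 1, 2, 0)
p-restricted factor λ_1 = (0, 1, 0, 4, 1)
p-restricted factor λ_2 = (2, 2, 0, 3, 2)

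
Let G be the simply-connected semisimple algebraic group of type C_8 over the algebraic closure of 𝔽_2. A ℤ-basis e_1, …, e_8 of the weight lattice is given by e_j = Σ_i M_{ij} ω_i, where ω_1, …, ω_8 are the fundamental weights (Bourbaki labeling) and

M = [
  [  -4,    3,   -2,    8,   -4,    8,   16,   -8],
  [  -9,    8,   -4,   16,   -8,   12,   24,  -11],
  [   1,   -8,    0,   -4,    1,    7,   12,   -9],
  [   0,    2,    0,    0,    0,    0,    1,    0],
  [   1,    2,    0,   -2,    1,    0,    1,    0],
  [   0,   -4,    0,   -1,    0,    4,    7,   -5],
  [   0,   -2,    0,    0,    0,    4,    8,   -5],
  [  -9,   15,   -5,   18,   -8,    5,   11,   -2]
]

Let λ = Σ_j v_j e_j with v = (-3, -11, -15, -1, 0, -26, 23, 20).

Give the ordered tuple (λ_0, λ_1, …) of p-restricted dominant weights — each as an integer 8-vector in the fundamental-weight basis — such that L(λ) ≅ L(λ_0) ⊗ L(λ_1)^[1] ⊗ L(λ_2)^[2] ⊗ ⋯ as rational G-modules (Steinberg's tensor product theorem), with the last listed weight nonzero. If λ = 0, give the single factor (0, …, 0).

In the fundamental-weight basis, λ has coordinates c = M·v (v = (-3, -11, -15, -1, 0, -26, 23, 20)):
  c_1 = (-4)·(-3) + (3)·(-11) + (-2)·(-15) + (8)·(-1) + (-4)·(0) + (8)·(-26) + 16·23 + (-8)·(20) = 1
  c_2 = (-9)·(-3) + (8)·(-11) + (-4)·(-15) + (16)·(-1) + (-8)·(0) + (12)·(-26) + 24·23 + (-11)·(20) = 3
  c_3 = (1)·(-3) + (-8)·(-11) + (0)·(-15) + (-4)·(-1) + 1·0 + (7)·(-26) + 12·23 + (-9)·(20) = 3
  c_4 = (0)·(-3) + (2)·(-11) + (0)·(-15) + (0)·(-1) + 0·0 + (0)·(-26) + 1·23 + 0·20 = 1
  c_5 = (1)·(-3) + (2)·(-11) + (0)·(-15) + (-2)·(-1) + 1·0 + (0)·(-26) + 1·23 + 0·20 = 0
  c_6 = (0)·(-3) + (-4)·(-11) + (0)·(-15) + (-1)·(-1) + 0·0 + (4)·(-26) + 7·23 + (-5)·(20) = 2
  c_7 = (0)·(-3) + (-2)·(-11) + (0)·(-15) + (0)·(-1) + 0·0 + (4)·(-26) + 8·23 + (-5)·(20) = 2
  c_8 = (-9)·(-3) + (15)·(-11) + (-5)·(-15) + (18)·(-1) + (-8)·(0) + (5)·(-26) + 11·23 + (-2)·(20) = 2
Base-2 expansion of each c_i:
  c_1 = 1 = 1·2^0
  c_2 = 3 = 1·2^0 + 1·2^1
  c_3 = 3 = 1·2^0 + 1·2^1
  c_4 = 1 = 1·2^0
  c_5 = 0
  c_6 = 2 = 0·2^0 + 1·2^1
  c_7 = 2 = 0·2^0 + 1·2^1
  c_8 = 2 = 0·2^0 + 1·2^1
p-restricted factor λ_0 = (1, 1, 1, 1, 0, 0, 0, 0)
p-restricted factor λ_1 = (0, 1, 1, 0, 0, 1, 1, 1)

((1, 1, 1, 1, 0, 0, 0, 0), (0, 1, 1, 0, 0, 1, 1, 1))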